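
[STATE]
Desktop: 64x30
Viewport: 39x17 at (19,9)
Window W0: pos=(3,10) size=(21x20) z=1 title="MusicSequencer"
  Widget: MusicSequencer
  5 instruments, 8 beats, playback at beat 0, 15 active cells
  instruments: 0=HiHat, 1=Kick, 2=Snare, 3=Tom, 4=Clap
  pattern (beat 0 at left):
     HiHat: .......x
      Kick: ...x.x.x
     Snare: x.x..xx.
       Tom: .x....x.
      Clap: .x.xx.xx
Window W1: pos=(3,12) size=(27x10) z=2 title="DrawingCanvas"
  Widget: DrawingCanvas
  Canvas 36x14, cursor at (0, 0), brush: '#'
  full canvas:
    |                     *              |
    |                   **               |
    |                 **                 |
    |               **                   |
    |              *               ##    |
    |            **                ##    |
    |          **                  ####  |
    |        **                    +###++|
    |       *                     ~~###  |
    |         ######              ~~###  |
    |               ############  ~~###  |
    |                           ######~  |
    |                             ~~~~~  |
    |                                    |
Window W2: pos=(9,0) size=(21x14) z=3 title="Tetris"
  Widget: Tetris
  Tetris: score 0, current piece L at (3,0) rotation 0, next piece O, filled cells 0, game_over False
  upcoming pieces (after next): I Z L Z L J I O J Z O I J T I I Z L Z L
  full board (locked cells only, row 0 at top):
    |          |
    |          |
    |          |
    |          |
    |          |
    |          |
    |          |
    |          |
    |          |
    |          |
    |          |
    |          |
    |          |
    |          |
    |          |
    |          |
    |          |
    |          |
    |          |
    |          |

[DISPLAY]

 │Score:  ┃                            
 │0       ┃                            
 │        ┃                            
 │        ┃                            
━━━━━━━━━━┛                            
──────────┨                            
      *   ┃                            
    **    ┃                            
  **      ┃                            
**        ┃                            
          ┃                            
          ┃                            
━━━━━━━━━━┛                            
    ┃                                  
    ┃                                  
    ┃                                  
    ┃                                  


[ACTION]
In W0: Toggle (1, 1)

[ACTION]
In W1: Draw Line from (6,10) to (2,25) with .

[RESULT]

 │Score:  ┃                            
 │0       ┃                            
 │        ┃                            
 │        ┃                            
━━━━━━━━━━┛                            
──────────┨                            
      *   ┃                            
    **    ┃                            
  **     .┃                            
**   .... ┃                            
 ....     ┃                            
.         ┃                            
━━━━━━━━━━┛                            
    ┃                                  
    ┃                                  
    ┃                                  
    ┃                                  


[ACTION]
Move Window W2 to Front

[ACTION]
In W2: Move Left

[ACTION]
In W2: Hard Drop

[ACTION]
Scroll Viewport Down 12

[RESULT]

━━━━━━━━━━┛                            
──────────┨                            
      *   ┃                            
    **    ┃                            
  **     .┃                            
**   .... ┃                            
 ....     ┃                            
.         ┃                            
━━━━━━━━━━┛                            
    ┃                                  
    ┃                                  
    ┃                                  
    ┃                                  
    ┃                                  
    ┃                                  
    ┃                                  
━━━━┛                                  


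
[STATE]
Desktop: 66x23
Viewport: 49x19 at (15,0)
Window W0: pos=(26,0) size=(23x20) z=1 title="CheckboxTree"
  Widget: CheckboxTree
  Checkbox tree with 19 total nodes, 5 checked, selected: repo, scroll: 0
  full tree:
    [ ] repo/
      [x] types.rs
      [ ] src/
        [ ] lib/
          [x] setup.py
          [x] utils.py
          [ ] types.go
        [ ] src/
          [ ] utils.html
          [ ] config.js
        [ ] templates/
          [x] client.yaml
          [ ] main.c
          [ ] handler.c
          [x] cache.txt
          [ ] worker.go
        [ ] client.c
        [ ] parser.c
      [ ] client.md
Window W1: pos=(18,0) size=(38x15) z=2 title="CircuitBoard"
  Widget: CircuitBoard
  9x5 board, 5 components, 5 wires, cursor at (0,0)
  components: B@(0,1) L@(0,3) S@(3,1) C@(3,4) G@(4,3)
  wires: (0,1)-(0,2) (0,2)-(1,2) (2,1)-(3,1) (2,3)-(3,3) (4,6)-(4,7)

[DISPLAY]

   ┏━━━━━━━━━━━━━━━━━━━━━━━━━━━━━━━━━━━━┓        
   ┃ CircuitBoard                       ┃        
   ┠────────────────────────────────────┨        
   ┃   0 1 2 3 4 5 6 7 8                ┃        
   ┃0  [.]  B ─ ·   L                   ┃        
   ┃            │                       ┃        
   ┃1           ·                       ┃        
   ┃                                    ┃        
   ┃2       ·       ·                   ┃        
   ┃        │       │                   ┃        
   ┃3       S       ·   C               ┃        
   ┃                                    ┃        
   ┃4               G           · ─ ·   ┃        
   ┃Cursor: (0,0)                       ┃        
   ┗━━━━━━━━━━━━━━━━━━━━━━━━━━━━━━━━━━━━┛        
           ┃       [ ] main.c    ┃               
           ┃       [ ] handler.c ┃               
           ┃       [x] cache.txt ┃               
           ┃       [ ] worker.go ┃               


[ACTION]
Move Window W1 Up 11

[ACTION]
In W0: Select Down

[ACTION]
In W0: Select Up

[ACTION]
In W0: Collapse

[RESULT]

   ┏━━━━━━━━━━━━━━━━━━━━━━━━━━━━━━━━━━━━┓        
   ┃ CircuitBoard                       ┃        
   ┠────────────────────────────────────┨        
   ┃   0 1 2 3 4 5 6 7 8                ┃        
   ┃0  [.]  B ─ ·   L                   ┃        
   ┃            │                       ┃        
   ┃1           ·                       ┃        
   ┃                                    ┃        
   ┃2       ·       ·                   ┃        
   ┃        │       │                   ┃        
   ┃3       S       ·   C               ┃        
   ┃                                    ┃        
   ┃4               G           · ─ ·   ┃        
   ┃Cursor: (0,0)                       ┃        
   ┗━━━━━━━━━━━━━━━━━━━━━━━━━━━━━━━━━━━━┛        
           ┃                     ┃               
           ┃                     ┃               
           ┃                     ┃               
           ┃                     ┃               


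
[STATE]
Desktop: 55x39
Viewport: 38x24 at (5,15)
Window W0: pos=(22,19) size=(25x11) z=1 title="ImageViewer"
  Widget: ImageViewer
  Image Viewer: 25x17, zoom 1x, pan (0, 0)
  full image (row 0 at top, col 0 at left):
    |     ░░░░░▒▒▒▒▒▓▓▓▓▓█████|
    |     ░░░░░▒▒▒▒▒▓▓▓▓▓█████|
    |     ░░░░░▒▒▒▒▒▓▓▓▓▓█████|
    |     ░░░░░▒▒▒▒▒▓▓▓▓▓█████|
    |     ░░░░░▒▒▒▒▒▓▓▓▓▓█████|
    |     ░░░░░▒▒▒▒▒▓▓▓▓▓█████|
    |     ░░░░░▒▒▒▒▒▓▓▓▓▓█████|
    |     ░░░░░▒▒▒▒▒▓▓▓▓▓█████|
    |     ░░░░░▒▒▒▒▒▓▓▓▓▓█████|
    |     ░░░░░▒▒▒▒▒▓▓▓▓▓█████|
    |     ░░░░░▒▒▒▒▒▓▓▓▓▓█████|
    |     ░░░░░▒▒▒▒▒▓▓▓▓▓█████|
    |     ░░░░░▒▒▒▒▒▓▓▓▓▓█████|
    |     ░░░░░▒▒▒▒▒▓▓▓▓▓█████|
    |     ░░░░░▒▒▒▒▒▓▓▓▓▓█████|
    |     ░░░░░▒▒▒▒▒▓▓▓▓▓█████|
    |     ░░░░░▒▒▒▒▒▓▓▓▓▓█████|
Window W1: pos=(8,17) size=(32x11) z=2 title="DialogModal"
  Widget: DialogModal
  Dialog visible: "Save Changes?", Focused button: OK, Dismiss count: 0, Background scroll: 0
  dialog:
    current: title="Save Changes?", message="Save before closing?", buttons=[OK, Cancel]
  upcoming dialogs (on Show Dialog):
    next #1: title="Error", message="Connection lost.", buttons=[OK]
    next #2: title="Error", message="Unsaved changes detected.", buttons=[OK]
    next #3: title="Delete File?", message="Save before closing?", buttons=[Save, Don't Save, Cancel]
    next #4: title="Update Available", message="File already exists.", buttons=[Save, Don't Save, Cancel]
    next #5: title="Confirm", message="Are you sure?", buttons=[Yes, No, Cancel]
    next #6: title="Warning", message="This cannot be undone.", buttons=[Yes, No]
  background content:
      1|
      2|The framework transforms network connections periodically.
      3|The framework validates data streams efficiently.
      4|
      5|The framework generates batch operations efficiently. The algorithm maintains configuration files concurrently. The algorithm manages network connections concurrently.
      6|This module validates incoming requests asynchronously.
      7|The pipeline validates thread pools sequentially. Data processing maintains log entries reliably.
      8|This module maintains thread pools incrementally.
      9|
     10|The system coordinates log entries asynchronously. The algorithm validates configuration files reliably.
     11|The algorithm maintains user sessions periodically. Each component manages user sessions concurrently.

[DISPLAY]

                                      
                                      
   ┏━━━━━━━━━━━━━━━━━━━━━━━━━━━━━━┓   
   ┃ DialogModal                  ┃   
   ┠──────────────────────────────┨━━━
   ┃                              ┃   
   ┃The┌──────────────────────┐two┃───
   ┃The│    Save Changes?     │a s┃▓▓▓
   ┃   │ Save before closing? │   ┃▓▓▓
   ┃The│    [OK]  Cancel      │ch ┃▓▓▓
   ┃Thi└──────────────────────┘ing┃▓▓▓
   ┃The pipeline validates thread ┃▓▓▓
   ┗━━━━━━━━━━━━━━━━━━━━━━━━━━━━━━┛▓▓▓
                 ┃     ░░░░░▒▒▒▒▒▓▓▓▓▓
                 ┗━━━━━━━━━━━━━━━━━━━━
                                      
                                      
                                      
                                      
                                      
                                      
                                      
                                      
                                      


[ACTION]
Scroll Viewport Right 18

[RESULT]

                                      
                                      
━━━━━━━━━━━━━━━━━━━━━━┓               
odal                  ┃               
──────────────────────┨━━━━━━┓        
                      ┃      ┃        
──────────────────┐two┃──────┨        
Save Changes?     │a s┃▓▓▓███┃        
e before closing? │   ┃▓▓▓███┃        
[OK]  Cancel      │ch ┃▓▓▓███┃        
──────────────────┘ing┃▓▓▓███┃        
line validates thread ┃▓▓▓███┃        
━━━━━━━━━━━━━━━━━━━━━━┛▓▓▓███┃        
     ┃     ░░░░░▒▒▒▒▒▓▓▓▓▓███┃        
     ┗━━━━━━━━━━━━━━━━━━━━━━━┛        
                                      
                                      
                                      
                                      
                                      
                                      
                                      
                                      
                                      


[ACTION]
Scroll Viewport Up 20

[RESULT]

                                      
                                      
                                      
                                      
                                      
                                      
                                      
                                      
                                      
                                      
                                      
                                      
                                      
                                      
                                      
                                      
                                      
━━━━━━━━━━━━━━━━━━━━━━┓               
odal                  ┃               
──────────────────────┨━━━━━━┓        
                      ┃      ┃        
──────────────────┐two┃──────┨        
Save Changes?     │a s┃▓▓▓███┃        
e before closing? │   ┃▓▓▓███┃        


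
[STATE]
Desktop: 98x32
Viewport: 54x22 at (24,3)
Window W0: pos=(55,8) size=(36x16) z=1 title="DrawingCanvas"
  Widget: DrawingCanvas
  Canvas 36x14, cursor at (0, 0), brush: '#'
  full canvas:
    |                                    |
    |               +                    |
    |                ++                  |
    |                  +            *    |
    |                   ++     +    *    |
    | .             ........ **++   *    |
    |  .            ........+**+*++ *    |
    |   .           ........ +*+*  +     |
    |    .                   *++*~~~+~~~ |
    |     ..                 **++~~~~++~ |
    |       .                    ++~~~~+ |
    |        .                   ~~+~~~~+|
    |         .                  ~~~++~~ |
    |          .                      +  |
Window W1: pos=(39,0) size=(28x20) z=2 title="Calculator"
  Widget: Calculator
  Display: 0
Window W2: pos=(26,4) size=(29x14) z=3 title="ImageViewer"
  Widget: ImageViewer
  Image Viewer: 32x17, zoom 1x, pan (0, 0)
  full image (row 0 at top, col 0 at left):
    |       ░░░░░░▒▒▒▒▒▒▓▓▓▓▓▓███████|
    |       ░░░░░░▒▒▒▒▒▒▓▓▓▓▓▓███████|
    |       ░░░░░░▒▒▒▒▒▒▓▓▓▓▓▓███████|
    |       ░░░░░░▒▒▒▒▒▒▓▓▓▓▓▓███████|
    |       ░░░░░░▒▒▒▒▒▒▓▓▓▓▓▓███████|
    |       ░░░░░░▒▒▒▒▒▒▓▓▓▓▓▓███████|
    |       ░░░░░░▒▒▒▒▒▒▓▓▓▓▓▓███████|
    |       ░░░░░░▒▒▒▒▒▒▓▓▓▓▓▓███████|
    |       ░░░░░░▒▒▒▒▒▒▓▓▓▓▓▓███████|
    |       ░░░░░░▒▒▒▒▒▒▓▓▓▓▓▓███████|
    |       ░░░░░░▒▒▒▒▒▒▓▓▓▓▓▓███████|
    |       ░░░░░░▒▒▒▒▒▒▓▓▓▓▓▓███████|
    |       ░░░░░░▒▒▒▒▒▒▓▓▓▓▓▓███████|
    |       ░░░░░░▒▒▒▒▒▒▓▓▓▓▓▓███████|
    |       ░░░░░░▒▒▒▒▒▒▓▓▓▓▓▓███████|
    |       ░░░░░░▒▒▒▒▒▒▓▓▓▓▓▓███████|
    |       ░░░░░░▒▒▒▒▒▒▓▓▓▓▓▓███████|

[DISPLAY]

               ┃                         0┃           
  ┏━━━━━━━━━━━━━━━━━━━━━━━━━━━┓─┐         ┃           
  ┃ ImageViewer               ┃ │         ┃           
  ┠───────────────────────────┨─┤         ┃           
  ┃       ░░░░░░▒▒▒▒▒▒▓▓▓▓▓▓██┃ │         ┃           
  ┃       ░░░░░░▒▒▒▒▒▒▓▓▓▓▓▓██┃─┤         ┃━━━━━━━━━━━
  ┃       ░░░░░░▒▒▒▒▒▒▓▓▓▓▓▓██┃ │         ┃vas        
  ┃       ░░░░░░▒▒▒▒▒▒▓▓▓▓▓▓██┃─┤         ┃───────────
  ┃       ░░░░░░▒▒▒▒▒▒▓▓▓▓▓▓██┃ │         ┃           
  ┃       ░░░░░░▒▒▒▒▒▒▓▓▓▓▓▓██┃─┤         ┃    +      
  ┃       ░░░░░░▒▒▒▒▒▒▓▓▓▓▓▓██┃+│         ┃     ++    
  ┃       ░░░░░░▒▒▒▒▒▒▓▓▓▓▓▓██┃─┘         ┃       +   
  ┃       ░░░░░░▒▒▒▒▒▒▓▓▓▓▓▓██┃           ┃        ++ 
  ┃       ░░░░░░▒▒▒▒▒▒▓▓▓▓▓▓██┃           ┃    .......
  ┗━━━━━━━━━━━━━━━━━━━━━━━━━━━┛           ┃    .......
               ┃                          ┃    .......
               ┗━━━━━━━━━━━━━━━━━━━━━━━━━━┛           
                               ┃     ..               
                               ┃       .              
                               ┃        .             
                               ┗━━━━━━━━━━━━━━━━━━━━━━
                                                      


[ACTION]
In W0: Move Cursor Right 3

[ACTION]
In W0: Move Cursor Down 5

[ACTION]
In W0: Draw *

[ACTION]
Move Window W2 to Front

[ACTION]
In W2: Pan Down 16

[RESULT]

               ┃                         0┃           
  ┏━━━━━━━━━━━━━━━━━━━━━━━━━━━┓─┐         ┃           
  ┃ ImageViewer               ┃ │         ┃           
  ┠───────────────────────────┨─┤         ┃           
  ┃       ░░░░░░▒▒▒▒▒▒▓▓▓▓▓▓██┃ │         ┃           
  ┃                           ┃─┤         ┃━━━━━━━━━━━
  ┃                           ┃ │         ┃vas        
  ┃                           ┃─┤         ┃───────────
  ┃                           ┃ │         ┃           
  ┃                           ┃─┤         ┃    +      
  ┃                           ┃+│         ┃     ++    
  ┃                           ┃─┘         ┃       +   
  ┃                           ┃           ┃        ++ 
  ┃                           ┃           ┃    .......
  ┗━━━━━━━━━━━━━━━━━━━━━━━━━━━┛           ┃    .......
               ┃                          ┃    .......
               ┗━━━━━━━━━━━━━━━━━━━━━━━━━━┛           
                               ┃     ..               
                               ┃       .              
                               ┃        .             
                               ┗━━━━━━━━━━━━━━━━━━━━━━
                                                      


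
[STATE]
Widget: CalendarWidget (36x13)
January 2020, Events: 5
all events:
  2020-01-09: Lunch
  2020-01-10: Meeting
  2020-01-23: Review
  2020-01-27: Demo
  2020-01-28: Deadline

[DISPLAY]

            January 2020            
Mo Tu We Th Fr Sa Su                
       1  2  3  4  5                
 6  7  8  9* 10* 11 12              
13 14 15 16 17 18 19                
20 21 22 23* 24 25 26               
27* 28* 29 30 31                    
                                    
                                    
                                    
                                    
                                    
                                    


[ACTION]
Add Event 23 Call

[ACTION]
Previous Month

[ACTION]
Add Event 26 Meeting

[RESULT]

           December 2019            
Mo Tu We Th Fr Sa Su                
                   1                
 2  3  4  5  6  7  8                
 9 10 11 12 13 14 15                
16 17 18 19 20 21 22                
23 24 25 26* 27 28 29               
30 31                               
                                    
                                    
                                    
                                    
                                    


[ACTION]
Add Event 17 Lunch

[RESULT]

           December 2019            
Mo Tu We Th Fr Sa Su                
                   1                
 2  3  4  5  6  7  8                
 9 10 11 12 13 14 15                
16 17* 18 19 20 21 22               
23 24 25 26* 27 28 29               
30 31                               
                                    
                                    
                                    
                                    
                                    


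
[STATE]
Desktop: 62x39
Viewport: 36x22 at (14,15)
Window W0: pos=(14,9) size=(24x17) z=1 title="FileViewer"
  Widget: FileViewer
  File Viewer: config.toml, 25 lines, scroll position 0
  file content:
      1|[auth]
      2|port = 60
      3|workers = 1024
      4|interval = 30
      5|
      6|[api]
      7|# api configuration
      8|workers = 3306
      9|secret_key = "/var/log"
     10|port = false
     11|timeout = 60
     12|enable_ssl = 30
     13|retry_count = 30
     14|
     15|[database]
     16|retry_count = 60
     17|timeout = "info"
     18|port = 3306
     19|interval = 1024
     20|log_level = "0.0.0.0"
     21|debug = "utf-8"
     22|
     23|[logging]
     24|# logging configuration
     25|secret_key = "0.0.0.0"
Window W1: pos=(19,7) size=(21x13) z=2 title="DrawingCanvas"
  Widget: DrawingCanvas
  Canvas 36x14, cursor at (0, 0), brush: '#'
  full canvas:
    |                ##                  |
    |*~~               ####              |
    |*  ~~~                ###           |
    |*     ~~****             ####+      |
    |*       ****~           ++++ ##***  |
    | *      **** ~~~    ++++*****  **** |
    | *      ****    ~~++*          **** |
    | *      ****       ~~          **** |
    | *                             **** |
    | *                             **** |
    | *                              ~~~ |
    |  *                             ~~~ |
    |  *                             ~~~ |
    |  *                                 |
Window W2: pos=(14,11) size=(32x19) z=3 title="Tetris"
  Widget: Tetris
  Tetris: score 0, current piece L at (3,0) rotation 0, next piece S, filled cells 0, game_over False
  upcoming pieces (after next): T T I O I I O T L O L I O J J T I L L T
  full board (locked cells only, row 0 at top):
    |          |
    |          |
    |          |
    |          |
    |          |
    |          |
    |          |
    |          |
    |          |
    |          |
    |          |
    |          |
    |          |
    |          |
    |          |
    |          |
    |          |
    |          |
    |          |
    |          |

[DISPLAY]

┃          │ ░░                ┃    
┃          │░░                 ┃    
┃          │                   ┃    
┃          │                   ┃    
┃          │                   ┃    
┃          │Score:             ┃    
┃          │0                  ┃    
┃          │                   ┃    
┃          │                   ┃    
┃          │                   ┃    
┃          │                   ┃    
┃          │                   ┃    
┃          │                   ┃    
┃          │                   ┃    
┗━━━━━━━━━━━━━━━━━━━━━━━━━━━━━━┛    
                                    
                                    
                                    
                                    
                                    
                                    
                                    


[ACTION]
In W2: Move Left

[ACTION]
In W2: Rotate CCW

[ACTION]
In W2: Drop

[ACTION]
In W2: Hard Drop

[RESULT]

┃          │ ▒                 ┃    
┃          │▒▒▒                ┃    
┃          │                   ┃    
┃          │                   ┃    
┃          │                   ┃    
┃          │Score:             ┃    
┃          │0                  ┃    
┃          │                   ┃    
┃          │                   ┃    
┃          │                   ┃    
┃          │                   ┃    
┃  ▒▒      │                   ┃    
┃   ▒      │                   ┃    
┃   ▒      │                   ┃    
┗━━━━━━━━━━━━━━━━━━━━━━━━━━━━━━┛    
                                    
                                    
                                    
                                    
                                    
                                    
                                    


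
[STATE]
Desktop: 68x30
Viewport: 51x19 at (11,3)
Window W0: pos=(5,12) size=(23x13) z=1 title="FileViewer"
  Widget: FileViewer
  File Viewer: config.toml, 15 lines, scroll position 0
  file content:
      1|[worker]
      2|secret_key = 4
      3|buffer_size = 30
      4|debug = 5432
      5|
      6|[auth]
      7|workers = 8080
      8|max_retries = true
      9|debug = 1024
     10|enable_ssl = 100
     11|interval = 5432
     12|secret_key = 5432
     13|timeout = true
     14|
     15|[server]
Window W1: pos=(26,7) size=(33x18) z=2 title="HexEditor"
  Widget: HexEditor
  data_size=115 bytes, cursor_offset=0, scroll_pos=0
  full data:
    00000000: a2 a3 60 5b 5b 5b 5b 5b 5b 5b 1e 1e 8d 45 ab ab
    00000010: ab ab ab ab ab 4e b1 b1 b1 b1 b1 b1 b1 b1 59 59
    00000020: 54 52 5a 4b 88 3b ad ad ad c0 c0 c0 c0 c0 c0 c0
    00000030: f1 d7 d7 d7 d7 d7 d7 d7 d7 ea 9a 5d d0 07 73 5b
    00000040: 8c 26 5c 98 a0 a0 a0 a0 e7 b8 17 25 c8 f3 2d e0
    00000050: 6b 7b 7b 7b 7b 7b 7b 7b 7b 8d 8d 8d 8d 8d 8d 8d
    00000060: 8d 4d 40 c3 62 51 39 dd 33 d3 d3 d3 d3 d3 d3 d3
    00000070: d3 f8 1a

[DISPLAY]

                                                   
                                                   
                                                   
                                                   
               ┏━━━━━━━━━━━━━━━━━━━━━━━━━━━━━━━┓   
               ┃ HexEditor                     ┃   
               ┠───────────────────────────────┨   
               ┃00000000  A2 a3 60 5b 5b 5b 5b ┃   
               ┃00000010  ab ab ab ab ab 4e b1 ┃   
━━━━━━━━━━━━━━━┃00000020  54 52 5a 4b 88 3b ad ┃   
Viewer         ┃00000030  f1 d7 d7 d7 d7 d7 d7 ┃   
───────────────┃00000040  8c 26 5c 98 a0 a0 a0 ┃   
er]            ┃00000050  6b 7b 7b 7b 7b 7b 7b ┃   
t_key = 4      ┃00000060  8d 4d 40 c3 62 51 39 ┃   
r_size = 30    ┃00000070  d3 f8 1a             ┃   
 = 5432        ┃                               ┃   
               ┃                               ┃   
]              ┃                               ┃   
rs = 8080      ┃                               ┃   


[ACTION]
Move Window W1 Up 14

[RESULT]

               ┃00000000  A2 a3 60 5b 5b 5b 5b ┃   
               ┃00000010  ab ab ab ab ab 4e b1 ┃   
               ┃00000020  54 52 5a 4b 88 3b ad ┃   
               ┃00000030  f1 d7 d7 d7 d7 d7 d7 ┃   
               ┃00000040  8c 26 5c 98 a0 a0 a0 ┃   
               ┃00000050  6b 7b 7b 7b 7b 7b 7b ┃   
               ┃00000060  8d 4d 40 c3 62 51 39 ┃   
               ┃00000070  d3 f8 1a             ┃   
               ┃                               ┃   
━━━━━━━━━━━━━━━┃                               ┃   
Viewer         ┃                               ┃   
───────────────┃                               ┃   
er]            ┃                               ┃   
t_key = 4      ┃                               ┃   
r_size = 30    ┗━━━━━━━━━━━━━━━━━━━━━━━━━━━━━━━┛   
 = 5432        ░┃                                  
               ░┃                                  
]              ░┃                                  
rs = 8080      ░┃                                  


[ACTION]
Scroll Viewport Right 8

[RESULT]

         ┃00000000  A2 a3 60 5b 5b 5b 5b ┃         
         ┃00000010  ab ab ab ab ab 4e b1 ┃         
         ┃00000020  54 52 5a 4b 88 3b ad ┃         
         ┃00000030  f1 d7 d7 d7 d7 d7 d7 ┃         
         ┃00000040  8c 26 5c 98 a0 a0 a0 ┃         
         ┃00000050  6b 7b 7b 7b 7b 7b 7b ┃         
         ┃00000060  8d 4d 40 c3 62 51 39 ┃         
         ┃00000070  d3 f8 1a             ┃         
         ┃                               ┃         
━━━━━━━━━┃                               ┃         
         ┃                               ┃         
─────────┃                               ┃         
         ┃                               ┃         
= 4      ┃                               ┃         
 = 30    ┗━━━━━━━━━━━━━━━━━━━━━━━━━━━━━━━┛         
2        ░┃                                        
         ░┃                                        
         ░┃                                        
080      ░┃                                        


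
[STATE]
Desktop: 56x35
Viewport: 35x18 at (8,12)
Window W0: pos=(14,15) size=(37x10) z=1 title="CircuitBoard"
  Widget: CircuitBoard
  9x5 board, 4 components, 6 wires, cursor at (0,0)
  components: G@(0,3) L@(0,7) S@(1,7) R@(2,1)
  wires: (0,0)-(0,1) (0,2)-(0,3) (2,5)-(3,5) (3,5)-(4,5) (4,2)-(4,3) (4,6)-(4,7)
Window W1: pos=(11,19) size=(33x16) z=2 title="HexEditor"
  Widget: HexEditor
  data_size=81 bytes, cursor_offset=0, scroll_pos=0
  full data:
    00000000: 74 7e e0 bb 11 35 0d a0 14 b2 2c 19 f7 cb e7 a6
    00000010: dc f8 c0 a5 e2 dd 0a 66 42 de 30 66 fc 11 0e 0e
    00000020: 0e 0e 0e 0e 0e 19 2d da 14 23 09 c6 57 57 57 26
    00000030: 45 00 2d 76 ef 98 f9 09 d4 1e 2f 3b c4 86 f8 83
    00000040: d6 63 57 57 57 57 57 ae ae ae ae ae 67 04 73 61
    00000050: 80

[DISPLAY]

                                   
                                   
                                   
      ┏━━━━━━━━━━━━━━━━━━━━━━━━━━━━
      ┃ CircuitBoard               
      ┠────────────────────────────
      ┃   0 1 2 3 4 5 6 7 8        
   ┏━━━━━━━━━━━━━━━━━━━━━━━━━━━━━━━
   ┃ HexEditor                     
   ┠───────────────────────────────
   ┃00000000  74 7e e0 bb 11 35 0d 
   ┃00000010  dc f8 c0 a5 e2 dd 0a 
   ┃00000020  0e 0e 0e 0e 0e 19 2d 
   ┃00000030  45 00 2d 76 ef 98 f9 
   ┃00000040  d6 63 57 57 57 57 57 
   ┃00000050  80                   
   ┃                               
   ┃                               


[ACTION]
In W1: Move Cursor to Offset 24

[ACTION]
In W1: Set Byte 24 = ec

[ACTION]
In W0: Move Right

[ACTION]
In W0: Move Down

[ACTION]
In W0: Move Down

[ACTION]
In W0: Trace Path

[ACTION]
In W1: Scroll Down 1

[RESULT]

                                   
                                   
                                   
      ┏━━━━━━━━━━━━━━━━━━━━━━━━━━━━
      ┃ CircuitBoard               
      ┠────────────────────────────
      ┃   0 1 2 3 4 5 6 7 8        
   ┏━━━━━━━━━━━━━━━━━━━━━━━━━━━━━━━
   ┃ HexEditor                     
   ┠───────────────────────────────
   ┃00000010  dc f8 c0 a5 e2 dd 0a 
   ┃00000020  0e 0e 0e 0e 0e 19 2d 
   ┃00000030  45 00 2d 76 ef 98 f9 
   ┃00000040  d6 63 57 57 57 57 57 
   ┃00000050  80                   
   ┃                               
   ┃                               
   ┃                               


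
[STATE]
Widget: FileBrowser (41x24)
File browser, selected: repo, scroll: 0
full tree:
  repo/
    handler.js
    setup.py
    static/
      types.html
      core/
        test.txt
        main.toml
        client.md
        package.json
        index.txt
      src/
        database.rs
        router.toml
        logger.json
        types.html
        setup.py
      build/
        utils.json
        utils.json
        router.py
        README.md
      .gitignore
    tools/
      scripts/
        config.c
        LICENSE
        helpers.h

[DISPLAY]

> [-] repo/                              
    handler.js                           
    setup.py                             
    [+] static/                          
    [+] tools/                           
                                         
                                         
                                         
                                         
                                         
                                         
                                         
                                         
                                         
                                         
                                         
                                         
                                         
                                         
                                         
                                         
                                         
                                         
                                         


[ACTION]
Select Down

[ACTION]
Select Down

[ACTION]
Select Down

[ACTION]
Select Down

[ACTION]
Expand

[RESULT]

  [-] repo/                              
    handler.js                           
    setup.py                             
    [+] static/                          
  > [-] tools/                           
      [+] scripts/                       
                                         
                                         
                                         
                                         
                                         
                                         
                                         
                                         
                                         
                                         
                                         
                                         
                                         
                                         
                                         
                                         
                                         
                                         


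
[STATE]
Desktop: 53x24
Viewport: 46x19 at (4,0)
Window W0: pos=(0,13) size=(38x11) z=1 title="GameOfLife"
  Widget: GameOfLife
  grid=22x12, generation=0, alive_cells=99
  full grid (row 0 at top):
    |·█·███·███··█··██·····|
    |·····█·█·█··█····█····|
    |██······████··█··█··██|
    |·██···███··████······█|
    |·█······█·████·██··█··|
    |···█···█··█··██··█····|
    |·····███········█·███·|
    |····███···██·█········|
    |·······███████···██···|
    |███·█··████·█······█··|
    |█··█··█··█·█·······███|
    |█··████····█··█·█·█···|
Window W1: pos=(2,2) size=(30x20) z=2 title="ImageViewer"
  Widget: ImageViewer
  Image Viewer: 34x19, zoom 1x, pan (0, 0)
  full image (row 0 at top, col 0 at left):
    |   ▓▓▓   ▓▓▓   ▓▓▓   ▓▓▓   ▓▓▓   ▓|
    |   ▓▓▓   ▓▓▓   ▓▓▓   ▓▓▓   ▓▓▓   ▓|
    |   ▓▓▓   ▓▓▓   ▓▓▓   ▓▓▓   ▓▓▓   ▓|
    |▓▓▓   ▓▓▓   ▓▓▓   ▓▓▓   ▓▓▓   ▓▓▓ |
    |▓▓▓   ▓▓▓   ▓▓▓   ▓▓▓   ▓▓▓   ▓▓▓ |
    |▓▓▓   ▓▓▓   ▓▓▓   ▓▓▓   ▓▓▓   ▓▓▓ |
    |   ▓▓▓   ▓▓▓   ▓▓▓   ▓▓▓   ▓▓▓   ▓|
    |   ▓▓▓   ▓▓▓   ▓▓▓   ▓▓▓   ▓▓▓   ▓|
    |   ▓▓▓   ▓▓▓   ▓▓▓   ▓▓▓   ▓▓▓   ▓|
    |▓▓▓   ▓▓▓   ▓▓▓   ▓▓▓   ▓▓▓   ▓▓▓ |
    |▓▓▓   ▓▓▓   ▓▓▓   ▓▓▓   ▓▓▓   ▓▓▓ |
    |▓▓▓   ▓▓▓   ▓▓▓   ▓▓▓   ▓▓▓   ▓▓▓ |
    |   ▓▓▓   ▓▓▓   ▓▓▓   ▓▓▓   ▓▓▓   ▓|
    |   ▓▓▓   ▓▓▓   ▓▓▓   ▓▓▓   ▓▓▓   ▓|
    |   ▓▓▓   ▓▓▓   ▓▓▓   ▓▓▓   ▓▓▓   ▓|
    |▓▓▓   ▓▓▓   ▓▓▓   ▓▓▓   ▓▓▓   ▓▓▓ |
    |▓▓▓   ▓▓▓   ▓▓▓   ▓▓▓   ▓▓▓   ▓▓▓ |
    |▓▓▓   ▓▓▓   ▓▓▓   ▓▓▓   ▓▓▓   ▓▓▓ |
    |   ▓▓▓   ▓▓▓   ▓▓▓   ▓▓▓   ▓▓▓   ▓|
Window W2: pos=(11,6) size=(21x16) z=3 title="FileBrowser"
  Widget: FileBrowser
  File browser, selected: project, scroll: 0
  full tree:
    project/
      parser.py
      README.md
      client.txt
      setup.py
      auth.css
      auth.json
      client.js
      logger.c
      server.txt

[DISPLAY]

                                              
                                              
━━━━━━━━━━━━━━━━━━━━━━━━━━━┓                  
ImageViewer                ┃                  
───────────────────────────┨                  
  ▓▓▓   ▓▓▓   ▓▓▓   ▓▓▓   ▓┃                  
  ▓▓▓  ┏━━━━━━━━━━━━━━━━━━━┓                  
  ▓▓▓  ┃ FileBrowser       ┃                  
▓▓   ▓▓┠───────────────────┨                  
▓▓   ▓▓┃> [-] project/     ┃                  
▓▓   ▓▓┃    parser.py      ┃                  
  ▓▓▓  ┃    README.md      ┃                  
  ▓▓▓  ┃    client.txt     ┃                  
  ▓▓▓  ┃    setup.py       ┃━━━━━┓            
▓▓   ▓▓┃    auth.css       ┃     ┃            
▓▓   ▓▓┃    auth.json      ┃─────┨            
▓▓   ▓▓┃    client.js      ┃     ┃            
  ▓▓▓  ┃    logger.c       ┃     ┃            
  ▓▓▓  ┃    server.txt     ┃     ┃            


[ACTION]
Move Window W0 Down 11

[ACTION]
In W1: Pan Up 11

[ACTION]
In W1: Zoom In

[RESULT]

                                              
                                              
━━━━━━━━━━━━━━━━━━━━━━━━━━━┓                  
ImageViewer                ┃                  
───────────────────────────┨                  
     ▓▓▓▓▓▓      ▓▓▓▓▓▓    ┃                  
     ▓▓┏━━━━━━━━━━━━━━━━━━━┓                  
     ▓▓┃ FileBrowser       ┃                  
     ▓▓┠───────────────────┨                  
     ▓▓┃> [-] project/     ┃                  
     ▓▓┃    parser.py      ┃                  
▓▓▓▓▓  ┃    README.md      ┃                  
▓▓▓▓▓  ┃    client.txt     ┃                  
▓▓▓▓▓  ┃    setup.py       ┃━━━━━┓            
▓▓▓▓▓  ┃    auth.css       ┃     ┃            
▓▓▓▓▓  ┃    auth.json      ┃─────┨            
▓▓▓▓▓  ┃    client.js      ┃     ┃            
     ▓▓┃    logger.c       ┃     ┃            
     ▓▓┃    server.txt     ┃     ┃            


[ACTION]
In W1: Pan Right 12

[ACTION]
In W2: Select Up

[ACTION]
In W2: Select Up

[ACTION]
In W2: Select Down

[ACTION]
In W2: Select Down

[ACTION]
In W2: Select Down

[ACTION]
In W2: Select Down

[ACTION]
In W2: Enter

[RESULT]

                                              
                                              
━━━━━━━━━━━━━━━━━━━━━━━━━━━┓                  
ImageViewer                ┃                  
───────────────────────────┨                  
     ▓▓▓▓▓▓      ▓▓▓▓▓▓    ┃                  
     ▓▓┏━━━━━━━━━━━━━━━━━━━┓                  
     ▓▓┃ FileBrowser       ┃                  
     ▓▓┠───────────────────┨                  
     ▓▓┃  [-] project/     ┃                  
     ▓▓┃    parser.py      ┃                  
▓▓▓▓▓  ┃    README.md      ┃                  
▓▓▓▓▓  ┃    client.txt     ┃                  
▓▓▓▓▓  ┃  > setup.py       ┃━━━━━┓            
▓▓▓▓▓  ┃    auth.css       ┃     ┃            
▓▓▓▓▓  ┃    auth.json      ┃─────┨            
▓▓▓▓▓  ┃    client.js      ┃     ┃            
     ▓▓┃    logger.c       ┃     ┃            
     ▓▓┃    server.txt     ┃     ┃            
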